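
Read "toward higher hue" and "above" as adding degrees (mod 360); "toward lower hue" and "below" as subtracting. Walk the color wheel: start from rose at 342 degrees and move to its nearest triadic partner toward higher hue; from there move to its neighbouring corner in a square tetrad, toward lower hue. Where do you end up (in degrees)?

+120° (triadic ↑): 342 + 120 = 462 → 462 − 360 = 102°
−90° (square ↓): 102 − 90 = 12°

12°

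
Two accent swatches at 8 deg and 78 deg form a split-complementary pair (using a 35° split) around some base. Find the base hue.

The accents sit 35° either side of the complement, so the complement is their short-arc midpoint on the wheel.
Short-arc midpoint of 8° and 78°: 43°.
Base is 180° from the complement: 43 − 180 = -137 → -137 + 360 = 223°

223°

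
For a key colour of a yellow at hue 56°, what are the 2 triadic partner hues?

176° and 296°

A triad places three hues 120° apart.
56 + 120 = 176°
56 + 240 = 296°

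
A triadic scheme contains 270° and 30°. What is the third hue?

A triad spaces three hues 120° apart.
The full set is {30°, 150°, 270°}.

150°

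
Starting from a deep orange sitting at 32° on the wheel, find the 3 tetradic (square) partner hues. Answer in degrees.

32 + 90 = 122°
32 + 180 = 212°
32 + 270 = 302°

122°, 212°, 302°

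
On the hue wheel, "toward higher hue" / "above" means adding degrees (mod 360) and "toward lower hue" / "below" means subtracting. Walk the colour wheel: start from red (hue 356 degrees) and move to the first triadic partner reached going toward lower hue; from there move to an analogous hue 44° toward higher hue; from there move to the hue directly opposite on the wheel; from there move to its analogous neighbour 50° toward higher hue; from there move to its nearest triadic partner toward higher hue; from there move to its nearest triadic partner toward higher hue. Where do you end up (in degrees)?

−120° (triadic ↓): 356 − 120 = 236°
+44° (analog 44° ↑): 236 + 44 = 280°
+180° (complement): 280 + 180 = 460 → 460 − 360 = 100°
+50° (analog 50° ↑): 100 + 50 = 150°
+120° (triadic ↑): 150 + 120 = 270°
+120° (triadic ↑): 270 + 120 = 390 → 390 − 360 = 30°

30°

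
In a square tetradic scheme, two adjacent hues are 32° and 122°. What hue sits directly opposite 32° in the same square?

A square tetradic scheme places four hues 90° apart; opposite corners are 180° apart.
32 + 180 = 212°

212°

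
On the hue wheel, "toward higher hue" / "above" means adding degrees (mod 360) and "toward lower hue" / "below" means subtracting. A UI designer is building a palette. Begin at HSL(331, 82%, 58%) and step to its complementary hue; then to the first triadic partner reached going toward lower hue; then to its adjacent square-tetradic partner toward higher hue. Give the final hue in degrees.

121°

complement +180°: 331 + 180 = 511 → 511 − 360 = 151°
triadic ↓ −120°: 151 − 120 = 31°
square ↑ +90°: 31 + 90 = 121°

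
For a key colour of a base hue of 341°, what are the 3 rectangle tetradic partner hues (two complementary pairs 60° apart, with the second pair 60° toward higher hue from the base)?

A rectangular tetradic uses two complementary pairs 60° apart: offsets 0°, 60°, 180°, 240°.
341 + 60 = 401 → 401 − 360 = 41°
341 + 180 = 521 → 521 − 360 = 161°
341 + 240 = 581 → 581 − 360 = 221°

41°, 161°, and 221°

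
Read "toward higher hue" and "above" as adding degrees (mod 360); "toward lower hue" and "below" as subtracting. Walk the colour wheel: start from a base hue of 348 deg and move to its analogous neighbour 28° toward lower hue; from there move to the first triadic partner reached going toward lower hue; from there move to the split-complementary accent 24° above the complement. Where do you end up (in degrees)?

44°

348 − 28 = 320°   (analog 28° ↓)
320 − 120 = 200°   (triadic ↓)
200 + 204 = 404 → 404 − 360 = 44°   (split-comp 24° ↑)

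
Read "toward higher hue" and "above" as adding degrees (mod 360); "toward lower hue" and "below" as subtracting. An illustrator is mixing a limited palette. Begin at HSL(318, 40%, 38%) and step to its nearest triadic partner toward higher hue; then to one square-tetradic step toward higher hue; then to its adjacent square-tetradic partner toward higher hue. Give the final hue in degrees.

+120° (triadic ↑): 318 + 120 = 438 → 438 − 360 = 78°
+90° (square ↑): 78 + 90 = 168°
+90° (square ↑): 168 + 90 = 258°

258°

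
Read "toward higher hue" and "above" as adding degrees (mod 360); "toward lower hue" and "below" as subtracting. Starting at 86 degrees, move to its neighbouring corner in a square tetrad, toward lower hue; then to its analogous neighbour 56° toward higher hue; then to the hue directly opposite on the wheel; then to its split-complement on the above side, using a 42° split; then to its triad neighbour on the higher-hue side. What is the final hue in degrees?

86 − 90 = -4 → -4 + 360 = 356°   (square ↓)
356 + 56 = 412 → 412 − 360 = 52°   (analog 56° ↑)
52 + 180 = 232°   (complement)
232 + 222 = 454 → 454 − 360 = 94°   (split-comp 42° ↑)
94 + 120 = 214°   (triadic ↑)

214°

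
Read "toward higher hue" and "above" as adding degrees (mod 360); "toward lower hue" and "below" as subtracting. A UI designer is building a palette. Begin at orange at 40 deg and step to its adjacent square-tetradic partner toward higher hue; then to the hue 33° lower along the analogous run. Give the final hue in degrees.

97°

square ↑ +90°: 40 + 90 = 130°
analog 33° ↓ −33°: 130 − 33 = 97°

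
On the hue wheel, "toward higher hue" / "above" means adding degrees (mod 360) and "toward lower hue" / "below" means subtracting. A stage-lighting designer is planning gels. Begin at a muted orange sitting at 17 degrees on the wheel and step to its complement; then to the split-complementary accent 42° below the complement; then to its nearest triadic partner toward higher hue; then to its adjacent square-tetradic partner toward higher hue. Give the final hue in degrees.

+180° (complement): 17 + 180 = 197°
+138° (split-comp 42° ↓): 197 + 138 = 335°
+120° (triadic ↑): 335 + 120 = 455 → 455 − 360 = 95°
+90° (square ↑): 95 + 90 = 185°

185°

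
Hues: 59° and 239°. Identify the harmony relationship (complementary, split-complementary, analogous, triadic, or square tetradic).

Sort the hues: 59°, 239°.
Successive gaps around the wheel: 180°, 180°.
Two hues 180° apart are complementary.

complementary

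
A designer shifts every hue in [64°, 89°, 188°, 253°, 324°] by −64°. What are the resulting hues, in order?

64 − 64 = 0°
89 − 64 = 25°
188 − 64 = 124°
253 − 64 = 189°
324 − 64 = 260°

0°, 25°, 124°, 189°, 260°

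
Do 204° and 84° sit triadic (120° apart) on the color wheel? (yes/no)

Angular distance: |204 − 84| = 120 = 120°.
Triadic (120° apart) requires 120°.

yes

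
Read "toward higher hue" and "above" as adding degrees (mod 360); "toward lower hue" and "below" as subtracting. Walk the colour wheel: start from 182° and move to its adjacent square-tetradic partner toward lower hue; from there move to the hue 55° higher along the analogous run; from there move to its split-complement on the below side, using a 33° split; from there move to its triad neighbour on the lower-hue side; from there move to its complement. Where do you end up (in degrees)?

354°

182 − 90 = 92°   (square ↓)
92 + 55 = 147°   (analog 55° ↑)
147 + 147 = 294°   (split-comp 33° ↓)
294 − 120 = 174°   (triadic ↓)
174 + 180 = 354°   (complement)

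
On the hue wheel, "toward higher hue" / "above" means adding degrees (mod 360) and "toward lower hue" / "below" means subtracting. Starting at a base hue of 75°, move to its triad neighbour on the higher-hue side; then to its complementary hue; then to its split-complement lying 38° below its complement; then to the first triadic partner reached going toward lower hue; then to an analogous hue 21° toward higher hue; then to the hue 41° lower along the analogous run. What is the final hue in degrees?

17°

triadic ↑ +120°: 75 + 120 = 195°
complement +180°: 195 + 180 = 375 → 375 − 360 = 15°
split-comp 38° ↓ +142°: 15 + 142 = 157°
triadic ↓ −120°: 157 − 120 = 37°
analog 21° ↑ +21°: 37 + 21 = 58°
analog 41° ↓ −41°: 58 − 41 = 17°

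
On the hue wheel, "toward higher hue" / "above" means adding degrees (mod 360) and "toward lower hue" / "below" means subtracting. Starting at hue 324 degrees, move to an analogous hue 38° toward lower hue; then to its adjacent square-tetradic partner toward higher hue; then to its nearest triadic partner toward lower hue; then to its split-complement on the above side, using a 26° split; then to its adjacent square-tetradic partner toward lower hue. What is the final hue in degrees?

12°

324 − 38 = 286°   (analog 38° ↓)
286 + 90 = 376 → 376 − 360 = 16°   (square ↑)
16 − 120 = -104 → -104 + 360 = 256°   (triadic ↓)
256 + 206 = 462 → 462 − 360 = 102°   (split-comp 26° ↑)
102 − 90 = 12°   (square ↓)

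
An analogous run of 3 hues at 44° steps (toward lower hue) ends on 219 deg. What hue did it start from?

307°

2 steps of 44° (toward lower hue) give a net shift of −88°.
Start = end − shift: 219 + 88 = 307°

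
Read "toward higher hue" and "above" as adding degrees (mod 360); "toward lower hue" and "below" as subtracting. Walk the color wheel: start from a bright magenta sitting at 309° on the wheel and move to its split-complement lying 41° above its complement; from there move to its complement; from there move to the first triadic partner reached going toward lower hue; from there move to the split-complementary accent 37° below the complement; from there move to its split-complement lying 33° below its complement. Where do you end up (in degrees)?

160°

+221° (split-comp 41° ↑): 309 + 221 = 530 → 530 − 360 = 170°
+180° (complement): 170 + 180 = 350°
−120° (triadic ↓): 350 − 120 = 230°
+143° (split-comp 37° ↓): 230 + 143 = 373 → 373 − 360 = 13°
+147° (split-comp 33° ↓): 13 + 147 = 160°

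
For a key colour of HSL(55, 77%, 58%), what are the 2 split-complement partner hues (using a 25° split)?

210° and 260°

Split-complementary hues sit 25° either side of the complement.
Complement of 55 deg: 55 + 180 = 235°
235 − 25 = 210°
235 + 25 = 260°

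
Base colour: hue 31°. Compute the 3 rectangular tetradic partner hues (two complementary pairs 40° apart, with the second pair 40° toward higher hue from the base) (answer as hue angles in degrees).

71°, 211° and 251°

31 + 40 = 71°
31 + 180 = 211°
31 + 220 = 251°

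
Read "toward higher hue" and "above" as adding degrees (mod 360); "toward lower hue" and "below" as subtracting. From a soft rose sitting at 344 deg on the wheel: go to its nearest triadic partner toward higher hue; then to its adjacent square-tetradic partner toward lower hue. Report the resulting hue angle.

triadic ↑ +120°: 344 + 120 = 464 → 464 − 360 = 104°
square ↓ −90°: 104 − 90 = 14°

14°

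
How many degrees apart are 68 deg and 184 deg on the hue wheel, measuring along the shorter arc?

116°

|68 − 184| = 116.
116 ≤ 180, so the shorter arc is 116°.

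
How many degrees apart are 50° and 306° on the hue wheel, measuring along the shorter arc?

|50 − 306| = 256.
The shorter arc is 360 − 256 = 104°.

104°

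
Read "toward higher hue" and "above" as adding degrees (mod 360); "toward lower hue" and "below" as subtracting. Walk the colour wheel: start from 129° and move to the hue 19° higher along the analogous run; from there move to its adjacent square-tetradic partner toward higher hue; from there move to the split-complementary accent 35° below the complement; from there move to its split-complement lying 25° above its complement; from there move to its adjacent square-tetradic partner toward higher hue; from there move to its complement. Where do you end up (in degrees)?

138°

analog 19° ↑ +19°: 129 + 19 = 148°
square ↑ +90°: 148 + 90 = 238°
split-comp 35° ↓ +145°: 238 + 145 = 383 → 383 − 360 = 23°
split-comp 25° ↑ +205°: 23 + 205 = 228°
square ↑ +90°: 228 + 90 = 318°
complement +180°: 318 + 180 = 498 → 498 − 360 = 138°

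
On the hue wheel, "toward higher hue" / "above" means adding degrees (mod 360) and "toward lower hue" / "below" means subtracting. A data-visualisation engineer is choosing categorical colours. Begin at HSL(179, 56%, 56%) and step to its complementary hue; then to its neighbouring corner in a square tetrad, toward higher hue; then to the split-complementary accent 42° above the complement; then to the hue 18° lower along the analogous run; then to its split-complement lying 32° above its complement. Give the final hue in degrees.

179 + 180 = 359°   (complement)
359 + 90 = 449 → 449 − 360 = 89°   (square ↑)
89 + 222 = 311°   (split-comp 42° ↑)
311 − 18 = 293°   (analog 18° ↓)
293 + 212 = 505 → 505 − 360 = 145°   (split-comp 32° ↑)

145°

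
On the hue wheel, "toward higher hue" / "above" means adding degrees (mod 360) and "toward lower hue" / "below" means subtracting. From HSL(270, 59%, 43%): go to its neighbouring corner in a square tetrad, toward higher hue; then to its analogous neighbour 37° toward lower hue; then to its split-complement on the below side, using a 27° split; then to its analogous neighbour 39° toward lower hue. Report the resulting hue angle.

77°

270 + 90 = 360 → 360 − 360 = 0°   (square ↑)
0 − 37 = -37 → -37 + 360 = 323°   (analog 37° ↓)
323 + 153 = 476 → 476 − 360 = 116°   (split-comp 27° ↓)
116 − 39 = 77°   (analog 39° ↓)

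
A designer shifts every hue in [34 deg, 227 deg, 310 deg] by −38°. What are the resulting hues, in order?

356°, 189°, 272°

34 − 38 = -4 → -4 + 360 = 356°
227 − 38 = 189°
310 − 38 = 272°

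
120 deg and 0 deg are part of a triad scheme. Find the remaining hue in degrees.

A triad places three hues 120° apart.
The full set through 0° is {0°, 120°, 240°}.
Given {0°, 120°}, the missing hue is 240°.

240°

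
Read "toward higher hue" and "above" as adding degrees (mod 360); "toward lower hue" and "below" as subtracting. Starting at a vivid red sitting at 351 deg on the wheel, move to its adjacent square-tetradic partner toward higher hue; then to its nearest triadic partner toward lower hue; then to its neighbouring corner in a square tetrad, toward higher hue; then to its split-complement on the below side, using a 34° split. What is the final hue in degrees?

351 + 90 = 441 → 441 − 360 = 81°   (square ↑)
81 − 120 = -39 → -39 + 360 = 321°   (triadic ↓)
321 + 90 = 411 → 411 − 360 = 51°   (square ↑)
51 + 146 = 197°   (split-comp 34° ↓)

197°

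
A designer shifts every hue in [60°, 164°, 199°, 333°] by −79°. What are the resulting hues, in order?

60 − 79 = -19 → -19 + 360 = 341°
164 − 79 = 85°
199 − 79 = 120°
333 − 79 = 254°

341°, 85°, 120°, 254°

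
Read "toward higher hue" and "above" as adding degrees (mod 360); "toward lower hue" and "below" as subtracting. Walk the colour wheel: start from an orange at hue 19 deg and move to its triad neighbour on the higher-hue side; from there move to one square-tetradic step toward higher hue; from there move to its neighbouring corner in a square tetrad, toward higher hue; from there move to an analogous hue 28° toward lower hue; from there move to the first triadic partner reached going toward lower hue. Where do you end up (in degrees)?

171°

19 + 120 = 139°   (triadic ↑)
139 + 90 = 229°   (square ↑)
229 + 90 = 319°   (square ↑)
319 − 28 = 291°   (analog 28° ↓)
291 − 120 = 171°   (triadic ↓)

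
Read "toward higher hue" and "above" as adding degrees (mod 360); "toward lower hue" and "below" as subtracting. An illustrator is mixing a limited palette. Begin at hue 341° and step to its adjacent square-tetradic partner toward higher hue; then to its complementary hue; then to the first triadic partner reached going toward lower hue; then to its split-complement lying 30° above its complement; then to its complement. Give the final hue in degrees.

161°

square ↑ +90°: 341 + 90 = 431 → 431 − 360 = 71°
complement +180°: 71 + 180 = 251°
triadic ↓ −120°: 251 − 120 = 131°
split-comp 30° ↑ +210°: 131 + 210 = 341°
complement +180°: 341 + 180 = 521 → 521 − 360 = 161°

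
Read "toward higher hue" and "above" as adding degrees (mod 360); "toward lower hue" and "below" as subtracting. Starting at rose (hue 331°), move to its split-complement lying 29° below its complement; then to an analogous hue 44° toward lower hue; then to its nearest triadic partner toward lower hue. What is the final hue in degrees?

318°

+151° (split-comp 29° ↓): 331 + 151 = 482 → 482 − 360 = 122°
−44° (analog 44° ↓): 122 − 44 = 78°
−120° (triadic ↓): 78 − 120 = -42 → -42 + 360 = 318°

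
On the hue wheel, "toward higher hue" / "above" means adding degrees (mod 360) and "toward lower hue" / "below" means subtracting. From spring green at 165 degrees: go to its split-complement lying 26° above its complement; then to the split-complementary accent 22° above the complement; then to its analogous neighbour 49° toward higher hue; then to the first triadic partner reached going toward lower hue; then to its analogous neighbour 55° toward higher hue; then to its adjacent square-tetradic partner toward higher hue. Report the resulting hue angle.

165 + 206 = 371 → 371 − 360 = 11°   (split-comp 26° ↑)
11 + 202 = 213°   (split-comp 22° ↑)
213 + 49 = 262°   (analog 49° ↑)
262 − 120 = 142°   (triadic ↓)
142 + 55 = 197°   (analog 55° ↑)
197 + 90 = 287°   (square ↑)

287°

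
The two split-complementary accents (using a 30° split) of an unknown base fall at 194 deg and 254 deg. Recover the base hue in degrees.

The accents sit 30° either side of the complement, so the complement is their short-arc midpoint on the wheel.
Short-arc midpoint of 194° and 254°: 224°.
Base is 180° from the complement: 224 − 180 = 44°

44°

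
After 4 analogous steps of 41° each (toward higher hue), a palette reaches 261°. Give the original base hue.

4 steps of 41° (toward higher hue) give a net shift of +164°.
Start = end − shift: 261 − 164 = 97°

97°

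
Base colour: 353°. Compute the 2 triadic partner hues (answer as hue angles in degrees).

A triad places three hues 120° apart.
353 + 120 = 473 → 473 − 360 = 113°
353 + 240 = 593 → 593 − 360 = 233°

113° and 233°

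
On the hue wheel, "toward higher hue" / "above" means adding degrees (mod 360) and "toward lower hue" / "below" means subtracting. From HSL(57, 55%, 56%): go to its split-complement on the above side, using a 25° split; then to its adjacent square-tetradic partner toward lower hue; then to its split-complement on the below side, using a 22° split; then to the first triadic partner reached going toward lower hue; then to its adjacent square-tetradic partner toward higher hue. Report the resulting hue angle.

300°

+205° (split-comp 25° ↑): 57 + 205 = 262°
−90° (square ↓): 262 − 90 = 172°
+158° (split-comp 22° ↓): 172 + 158 = 330°
−120° (triadic ↓): 330 − 120 = 210°
+90° (square ↑): 210 + 90 = 300°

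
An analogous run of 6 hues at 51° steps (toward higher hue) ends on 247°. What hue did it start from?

5 steps of 51° (toward higher hue) give a net shift of +255°.
Start = end − shift: 247 − 255 = -8 → -8 + 360 = 352°

352°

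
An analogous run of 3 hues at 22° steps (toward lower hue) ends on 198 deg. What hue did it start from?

242°

2 steps of 22° (toward lower hue) give a net shift of −44°.
Start = end − shift: 198 + 44 = 242°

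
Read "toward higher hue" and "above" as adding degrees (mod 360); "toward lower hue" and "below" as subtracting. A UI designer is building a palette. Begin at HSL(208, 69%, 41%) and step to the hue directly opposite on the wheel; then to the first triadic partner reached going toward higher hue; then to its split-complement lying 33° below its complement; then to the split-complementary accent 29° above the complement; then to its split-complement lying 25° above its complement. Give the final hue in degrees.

349°

208 + 180 = 388 → 388 − 360 = 28°   (complement)
28 + 120 = 148°   (triadic ↑)
148 + 147 = 295°   (split-comp 33° ↓)
295 + 209 = 504 → 504 − 360 = 144°   (split-comp 29° ↑)
144 + 205 = 349°   (split-comp 25° ↑)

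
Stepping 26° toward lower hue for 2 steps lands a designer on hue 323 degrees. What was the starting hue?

15°

2 steps of 26° (toward lower hue) give a net shift of −52°.
Start = end − shift: 323 + 52 = 375 → 375 − 360 = 15°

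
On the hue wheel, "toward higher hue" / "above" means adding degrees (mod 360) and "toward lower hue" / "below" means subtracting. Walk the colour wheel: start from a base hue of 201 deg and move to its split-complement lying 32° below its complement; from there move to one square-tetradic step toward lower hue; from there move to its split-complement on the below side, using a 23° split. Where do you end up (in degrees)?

+148° (split-comp 32° ↓): 201 + 148 = 349°
−90° (square ↓): 349 − 90 = 259°
+157° (split-comp 23° ↓): 259 + 157 = 416 → 416 − 360 = 56°

56°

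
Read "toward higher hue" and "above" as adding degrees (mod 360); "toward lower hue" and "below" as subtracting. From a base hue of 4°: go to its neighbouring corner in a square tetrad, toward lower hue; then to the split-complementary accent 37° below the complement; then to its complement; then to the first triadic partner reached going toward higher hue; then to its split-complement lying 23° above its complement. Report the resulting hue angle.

4 − 90 = -86 → -86 + 360 = 274°   (square ↓)
274 + 143 = 417 → 417 − 360 = 57°   (split-comp 37° ↓)
57 + 180 = 237°   (complement)
237 + 120 = 357°   (triadic ↑)
357 + 203 = 560 → 560 − 360 = 200°   (split-comp 23° ↑)

200°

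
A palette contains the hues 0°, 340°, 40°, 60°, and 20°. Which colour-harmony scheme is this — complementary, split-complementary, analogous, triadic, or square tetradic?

Sort the hues: 0°, 20°, 40°, 60°, 340°.
Successive gaps around the wheel: 20°, 20°, 20°, 280°, 20°.
A run of hues at equal small steps (20°) with one large closing gap is an analogous group.

analogous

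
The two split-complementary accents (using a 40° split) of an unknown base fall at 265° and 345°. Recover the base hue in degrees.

The accents sit 40° either side of the complement, so the complement is their short-arc midpoint on the wheel.
Short-arc midpoint of 265° and 345°: 305°.
Base is 180° from the complement: 305 − 180 = 125°

125°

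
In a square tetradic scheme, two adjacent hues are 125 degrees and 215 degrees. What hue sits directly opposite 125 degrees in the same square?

A square tetradic scheme places four hues 90° apart; opposite corners are 180° apart.
125 + 180 = 305°

305°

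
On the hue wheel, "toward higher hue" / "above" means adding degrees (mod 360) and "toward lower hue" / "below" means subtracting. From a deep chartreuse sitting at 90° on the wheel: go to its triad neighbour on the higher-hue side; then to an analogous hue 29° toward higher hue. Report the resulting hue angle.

+120° (triadic ↑): 90 + 120 = 210°
+29° (analog 29° ↑): 210 + 29 = 239°

239°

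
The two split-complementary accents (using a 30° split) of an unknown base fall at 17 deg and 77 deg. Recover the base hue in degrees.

227°

The accents sit 30° either side of the complement, so the complement is their short-arc midpoint on the wheel.
Short-arc midpoint of 17° and 77°: 47°.
Base is 180° from the complement: 47 − 180 = -133 → -133 + 360 = 227°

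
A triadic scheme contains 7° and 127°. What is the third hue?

247°

A triad spaces three hues 120° apart.
The full set is {7°, 127°, 247°}.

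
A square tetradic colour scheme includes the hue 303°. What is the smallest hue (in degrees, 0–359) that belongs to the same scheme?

A square tetradic scheme places four hues every 90°.
The full set through 303° is {33°, 123°, 213°, 303°}.

33°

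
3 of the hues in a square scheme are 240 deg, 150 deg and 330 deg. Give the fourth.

60°

A square tetradic scheme places four hues every 90°.
The full set through 150° is {60°, 150°, 240°, 330°}.
Given {150°, 240°, 330°}, the missing hue is 60°.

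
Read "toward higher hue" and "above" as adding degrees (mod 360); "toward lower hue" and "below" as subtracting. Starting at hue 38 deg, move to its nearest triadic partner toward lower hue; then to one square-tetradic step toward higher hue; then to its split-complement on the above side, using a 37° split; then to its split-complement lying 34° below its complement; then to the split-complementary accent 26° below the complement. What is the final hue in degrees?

38 − 120 = -82 → -82 + 360 = 278°   (triadic ↓)
278 + 90 = 368 → 368 − 360 = 8°   (square ↑)
8 + 217 = 225°   (split-comp 37° ↑)
225 + 146 = 371 → 371 − 360 = 11°   (split-comp 34° ↓)
11 + 154 = 165°   (split-comp 26° ↓)

165°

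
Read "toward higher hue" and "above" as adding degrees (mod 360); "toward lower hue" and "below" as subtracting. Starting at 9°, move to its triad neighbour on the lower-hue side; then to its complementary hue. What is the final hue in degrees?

69°

9 − 120 = -111 → -111 + 360 = 249°   (triadic ↓)
249 + 180 = 429 → 429 − 360 = 69°   (complement)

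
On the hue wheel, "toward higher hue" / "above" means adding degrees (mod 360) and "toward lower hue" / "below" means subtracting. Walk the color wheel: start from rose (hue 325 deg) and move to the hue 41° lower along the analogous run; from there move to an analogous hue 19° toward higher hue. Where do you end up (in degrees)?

−41° (analog 41° ↓): 325 − 41 = 284°
+19° (analog 19° ↑): 284 + 19 = 303°

303°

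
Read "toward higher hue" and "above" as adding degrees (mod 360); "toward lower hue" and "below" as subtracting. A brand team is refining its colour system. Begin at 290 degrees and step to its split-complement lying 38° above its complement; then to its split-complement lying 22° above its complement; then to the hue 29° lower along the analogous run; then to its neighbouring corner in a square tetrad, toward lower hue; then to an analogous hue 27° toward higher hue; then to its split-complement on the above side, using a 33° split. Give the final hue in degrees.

111°

290 + 218 = 508 → 508 − 360 = 148°   (split-comp 38° ↑)
148 + 202 = 350°   (split-comp 22° ↑)
350 − 29 = 321°   (analog 29° ↓)
321 − 90 = 231°   (square ↓)
231 + 27 = 258°   (analog 27° ↑)
258 + 213 = 471 → 471 − 360 = 111°   (split-comp 33° ↑)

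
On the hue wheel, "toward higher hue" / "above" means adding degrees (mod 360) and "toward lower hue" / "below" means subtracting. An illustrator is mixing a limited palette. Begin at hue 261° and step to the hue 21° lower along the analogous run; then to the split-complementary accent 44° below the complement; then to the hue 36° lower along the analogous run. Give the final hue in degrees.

340°

analog 21° ↓ −21°: 261 − 21 = 240°
split-comp 44° ↓ +136°: 240 + 136 = 376 → 376 − 360 = 16°
analog 36° ↓ −36°: 16 − 36 = -20 → -20 + 360 = 340°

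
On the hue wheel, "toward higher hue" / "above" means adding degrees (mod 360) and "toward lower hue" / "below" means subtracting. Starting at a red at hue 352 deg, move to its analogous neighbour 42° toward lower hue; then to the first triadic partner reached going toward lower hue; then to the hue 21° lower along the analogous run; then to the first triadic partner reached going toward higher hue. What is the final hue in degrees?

−42° (analog 42° ↓): 352 − 42 = 310°
−120° (triadic ↓): 310 − 120 = 190°
−21° (analog 21° ↓): 190 − 21 = 169°
+120° (triadic ↑): 169 + 120 = 289°

289°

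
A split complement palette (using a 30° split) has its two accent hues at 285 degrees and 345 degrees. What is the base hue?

The accents sit 30° either side of the complement, so the complement is their short-arc midpoint on the wheel.
Short-arc midpoint of 285° and 345°: 315°.
Base is 180° from the complement: 315 − 180 = 135°

135°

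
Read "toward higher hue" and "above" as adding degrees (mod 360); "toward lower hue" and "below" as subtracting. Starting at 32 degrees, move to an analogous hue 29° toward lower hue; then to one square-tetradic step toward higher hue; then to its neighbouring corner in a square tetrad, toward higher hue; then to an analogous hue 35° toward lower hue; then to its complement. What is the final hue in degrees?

328°

−29° (analog 29° ↓): 32 − 29 = 3°
+90° (square ↑): 3 + 90 = 93°
+90° (square ↑): 93 + 90 = 183°
−35° (analog 35° ↓): 183 − 35 = 148°
+180° (complement): 148 + 180 = 328°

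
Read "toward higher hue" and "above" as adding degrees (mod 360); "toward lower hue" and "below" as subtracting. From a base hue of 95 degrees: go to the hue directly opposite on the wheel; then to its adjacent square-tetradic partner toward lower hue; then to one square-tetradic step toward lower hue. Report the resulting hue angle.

95°

+180° (complement): 95 + 180 = 275°
−90° (square ↓): 275 − 90 = 185°
−90° (square ↓): 185 − 90 = 95°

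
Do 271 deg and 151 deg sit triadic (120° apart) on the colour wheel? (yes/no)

Angular distance: |271 − 151| = 120 = 120°.
Triadic (120° apart) requires 120°.

yes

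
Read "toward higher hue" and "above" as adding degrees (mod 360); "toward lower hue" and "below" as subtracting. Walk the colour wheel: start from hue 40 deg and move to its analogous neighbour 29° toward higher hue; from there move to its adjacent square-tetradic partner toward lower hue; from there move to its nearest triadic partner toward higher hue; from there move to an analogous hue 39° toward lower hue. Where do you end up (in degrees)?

analog 29° ↑ +29°: 40 + 29 = 69°
square ↓ −90°: 69 − 90 = -21 → -21 + 360 = 339°
triadic ↑ +120°: 339 + 120 = 459 → 459 − 360 = 99°
analog 39° ↓ −39°: 99 − 39 = 60°

60°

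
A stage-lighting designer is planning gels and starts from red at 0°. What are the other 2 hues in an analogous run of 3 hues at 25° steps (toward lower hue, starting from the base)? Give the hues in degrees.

Analogous hues sit every 25° along the wheel.
0 − 25 = -25 → -25 + 360 = 335°
0 − 50 = -50 → -50 + 360 = 310°

335° and 310°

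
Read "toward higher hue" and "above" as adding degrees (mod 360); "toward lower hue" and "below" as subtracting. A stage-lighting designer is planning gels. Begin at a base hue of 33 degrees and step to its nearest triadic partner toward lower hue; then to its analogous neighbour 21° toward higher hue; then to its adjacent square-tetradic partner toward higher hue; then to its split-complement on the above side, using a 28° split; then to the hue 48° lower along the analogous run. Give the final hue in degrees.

triadic ↓ −120°: 33 − 120 = -87 → -87 + 360 = 273°
analog 21° ↑ +21°: 273 + 21 = 294°
square ↑ +90°: 294 + 90 = 384 → 384 − 360 = 24°
split-comp 28° ↑ +208°: 24 + 208 = 232°
analog 48° ↓ −48°: 232 − 48 = 184°

184°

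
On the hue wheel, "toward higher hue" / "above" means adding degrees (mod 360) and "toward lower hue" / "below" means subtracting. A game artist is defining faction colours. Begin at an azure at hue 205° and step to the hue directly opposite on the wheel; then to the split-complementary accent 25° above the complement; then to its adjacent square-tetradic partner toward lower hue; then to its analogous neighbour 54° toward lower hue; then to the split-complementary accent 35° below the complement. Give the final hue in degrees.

205 + 180 = 385 → 385 − 360 = 25°   (complement)
25 + 205 = 230°   (split-comp 25° ↑)
230 − 90 = 140°   (square ↓)
140 − 54 = 86°   (analog 54° ↓)
86 + 145 = 231°   (split-comp 35° ↓)

231°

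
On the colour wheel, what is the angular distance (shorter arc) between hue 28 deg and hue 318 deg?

70°

|28 − 318| = 290.
The shorter arc is 360 − 290 = 70°.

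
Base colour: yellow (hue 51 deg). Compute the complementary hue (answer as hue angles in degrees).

231°

The complement sits 180° across the wheel.
51 + 180 = 231°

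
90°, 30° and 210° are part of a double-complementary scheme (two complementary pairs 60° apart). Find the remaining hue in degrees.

A rectangular tetradic uses two complementary pairs 60° apart: offsets 0°, 60°, 180°, 240°.
Among {30°, 90°, 210°}, 210° and 30° are a 180° pair.
The remaining hue 90° needs its own complement: 90 + 180 = 270°

270°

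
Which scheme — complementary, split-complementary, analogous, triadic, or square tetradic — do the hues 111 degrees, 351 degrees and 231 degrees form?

Sort the hues: 111°, 231°, 351°.
Successive gaps around the wheel: 120°, 120°, 120°.
Three hues equally spaced 120° apart form a triad.

triadic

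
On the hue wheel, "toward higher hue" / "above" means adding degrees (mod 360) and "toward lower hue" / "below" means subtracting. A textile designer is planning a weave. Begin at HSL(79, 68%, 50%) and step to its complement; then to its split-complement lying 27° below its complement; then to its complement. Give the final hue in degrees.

79 + 180 = 259°   (complement)
259 + 153 = 412 → 412 − 360 = 52°   (split-comp 27° ↓)
52 + 180 = 232°   (complement)

232°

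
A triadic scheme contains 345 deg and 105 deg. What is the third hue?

A triad spaces three hues 120° apart.
The full set is {105°, 225°, 345°}.

225°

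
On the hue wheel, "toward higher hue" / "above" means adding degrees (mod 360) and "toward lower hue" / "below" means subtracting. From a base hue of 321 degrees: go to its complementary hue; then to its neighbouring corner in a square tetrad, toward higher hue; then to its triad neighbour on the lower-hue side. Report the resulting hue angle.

+180° (complement): 321 + 180 = 501 → 501 − 360 = 141°
+90° (square ↑): 141 + 90 = 231°
−120° (triadic ↓): 231 − 120 = 111°

111°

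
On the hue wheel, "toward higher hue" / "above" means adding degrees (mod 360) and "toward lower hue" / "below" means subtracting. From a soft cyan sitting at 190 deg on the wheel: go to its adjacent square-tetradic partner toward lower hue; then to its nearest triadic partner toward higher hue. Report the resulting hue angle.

220°

square ↓ −90°: 190 − 90 = 100°
triadic ↑ +120°: 100 + 120 = 220°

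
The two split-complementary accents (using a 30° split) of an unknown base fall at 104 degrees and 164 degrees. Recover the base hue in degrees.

314°

The accents sit 30° either side of the complement, so the complement is their short-arc midpoint on the wheel.
Short-arc midpoint of 104° and 164°: 134°.
Base is 180° from the complement: 134 − 180 = -46 → -46 + 360 = 314°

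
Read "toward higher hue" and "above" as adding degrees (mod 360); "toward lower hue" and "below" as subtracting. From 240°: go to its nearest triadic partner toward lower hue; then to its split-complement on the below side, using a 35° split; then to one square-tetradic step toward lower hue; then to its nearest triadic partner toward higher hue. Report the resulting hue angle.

295°

−120° (triadic ↓): 240 − 120 = 120°
+145° (split-comp 35° ↓): 120 + 145 = 265°
−90° (square ↓): 265 − 90 = 175°
+120° (triadic ↑): 175 + 120 = 295°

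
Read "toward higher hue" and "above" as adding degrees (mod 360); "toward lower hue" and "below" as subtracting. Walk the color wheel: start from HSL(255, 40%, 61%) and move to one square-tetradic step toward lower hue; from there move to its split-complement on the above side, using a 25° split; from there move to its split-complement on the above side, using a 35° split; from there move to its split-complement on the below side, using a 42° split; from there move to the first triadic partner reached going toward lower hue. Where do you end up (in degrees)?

255 − 90 = 165°   (square ↓)
165 + 205 = 370 → 370 − 360 = 10°   (split-comp 25° ↑)
10 + 215 = 225°   (split-comp 35° ↑)
225 + 138 = 363 → 363 − 360 = 3°   (split-comp 42° ↓)
3 − 120 = -117 → -117 + 360 = 243°   (triadic ↓)

243°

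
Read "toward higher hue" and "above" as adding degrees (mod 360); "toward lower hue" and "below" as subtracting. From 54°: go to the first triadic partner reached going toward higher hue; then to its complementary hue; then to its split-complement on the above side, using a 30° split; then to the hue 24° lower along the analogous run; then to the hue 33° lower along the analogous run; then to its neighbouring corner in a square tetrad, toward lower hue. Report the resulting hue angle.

57°

54 + 120 = 174°   (triadic ↑)
174 + 180 = 354°   (complement)
354 + 210 = 564 → 564 − 360 = 204°   (split-comp 30° ↑)
204 − 24 = 180°   (analog 24° ↓)
180 − 33 = 147°   (analog 33° ↓)
147 − 90 = 57°   (square ↓)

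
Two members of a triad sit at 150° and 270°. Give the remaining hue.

A triad spaces three hues 120° apart.
The full set is {30°, 150°, 270°}.

30°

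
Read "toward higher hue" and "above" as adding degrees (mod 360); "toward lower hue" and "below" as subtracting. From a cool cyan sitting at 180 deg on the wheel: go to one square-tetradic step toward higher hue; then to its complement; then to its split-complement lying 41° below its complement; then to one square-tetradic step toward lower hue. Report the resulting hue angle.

139°

+90° (square ↑): 180 + 90 = 270°
+180° (complement): 270 + 180 = 450 → 450 − 360 = 90°
+139° (split-comp 41° ↓): 90 + 139 = 229°
−90° (square ↓): 229 − 90 = 139°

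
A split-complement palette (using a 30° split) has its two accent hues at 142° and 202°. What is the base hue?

The accents sit 30° either side of the complement, so the complement is their short-arc midpoint on the wheel.
Short-arc midpoint of 142° and 202°: 172°.
Base is 180° from the complement: 172 − 180 = -8 → -8 + 360 = 352°

352°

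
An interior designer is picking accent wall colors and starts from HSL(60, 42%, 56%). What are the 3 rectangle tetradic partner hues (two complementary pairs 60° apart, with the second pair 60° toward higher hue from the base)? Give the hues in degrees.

120°, 240°, and 300°

A rectangular tetradic uses two complementary pairs 60° apart: offsets 0°, 60°, 180°, 240°.
60 + 60 = 120°
60 + 180 = 240°
60 + 240 = 300°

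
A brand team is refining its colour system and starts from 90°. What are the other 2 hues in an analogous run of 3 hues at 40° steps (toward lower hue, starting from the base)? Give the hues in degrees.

Analogous hues sit every 40° along the wheel.
90 − 40 = 50°
90 − 80 = 10°

50° and 10°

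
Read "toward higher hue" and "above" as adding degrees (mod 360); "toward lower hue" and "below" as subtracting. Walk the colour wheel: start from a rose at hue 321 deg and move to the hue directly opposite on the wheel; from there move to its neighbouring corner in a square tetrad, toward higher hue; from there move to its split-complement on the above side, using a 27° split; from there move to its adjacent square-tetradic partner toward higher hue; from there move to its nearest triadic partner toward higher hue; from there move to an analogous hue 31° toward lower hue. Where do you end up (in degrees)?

257°

complement +180°: 321 + 180 = 501 → 501 − 360 = 141°
square ↑ +90°: 141 + 90 = 231°
split-comp 27° ↑ +207°: 231 + 207 = 438 → 438 − 360 = 78°
square ↑ +90°: 78 + 90 = 168°
triadic ↑ +120°: 168 + 120 = 288°
analog 31° ↓ −31°: 288 − 31 = 257°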